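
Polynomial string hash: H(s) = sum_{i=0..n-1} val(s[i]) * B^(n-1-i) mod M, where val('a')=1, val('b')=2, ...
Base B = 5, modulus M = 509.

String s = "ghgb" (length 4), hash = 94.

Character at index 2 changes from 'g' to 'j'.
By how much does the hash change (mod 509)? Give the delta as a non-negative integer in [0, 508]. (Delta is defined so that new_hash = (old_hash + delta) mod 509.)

Delta formula: (val(new) - val(old)) * B^(n-1-k) mod M
  val('j') - val('g') = 10 - 7 = 3
  B^(n-1-k) = 5^1 mod 509 = 5
  Delta = 3 * 5 mod 509 = 15

Answer: 15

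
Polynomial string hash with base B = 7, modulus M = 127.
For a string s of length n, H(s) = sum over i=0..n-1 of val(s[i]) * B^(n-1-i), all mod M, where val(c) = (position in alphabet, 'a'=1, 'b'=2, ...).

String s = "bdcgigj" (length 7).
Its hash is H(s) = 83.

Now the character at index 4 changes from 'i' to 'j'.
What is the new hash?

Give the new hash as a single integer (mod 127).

val('i') = 9, val('j') = 10
Position k = 4, exponent = n-1-k = 2
B^2 mod M = 7^2 mod 127 = 49
Delta = (10 - 9) * 49 mod 127 = 49
New hash = (83 + 49) mod 127 = 5

Answer: 5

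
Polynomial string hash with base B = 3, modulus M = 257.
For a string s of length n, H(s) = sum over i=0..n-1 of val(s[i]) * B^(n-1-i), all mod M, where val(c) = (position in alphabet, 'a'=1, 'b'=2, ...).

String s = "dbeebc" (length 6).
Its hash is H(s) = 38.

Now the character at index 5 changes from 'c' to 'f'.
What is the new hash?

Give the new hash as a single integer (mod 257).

Answer: 41

Derivation:
val('c') = 3, val('f') = 6
Position k = 5, exponent = n-1-k = 0
B^0 mod M = 3^0 mod 257 = 1
Delta = (6 - 3) * 1 mod 257 = 3
New hash = (38 + 3) mod 257 = 41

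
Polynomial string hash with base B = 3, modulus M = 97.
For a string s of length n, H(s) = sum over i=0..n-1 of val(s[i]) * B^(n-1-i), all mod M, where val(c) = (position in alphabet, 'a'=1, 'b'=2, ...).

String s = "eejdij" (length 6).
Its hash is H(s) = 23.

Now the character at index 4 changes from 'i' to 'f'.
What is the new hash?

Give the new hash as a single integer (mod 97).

val('i') = 9, val('f') = 6
Position k = 4, exponent = n-1-k = 1
B^1 mod M = 3^1 mod 97 = 3
Delta = (6 - 9) * 3 mod 97 = 88
New hash = (23 + 88) mod 97 = 14

Answer: 14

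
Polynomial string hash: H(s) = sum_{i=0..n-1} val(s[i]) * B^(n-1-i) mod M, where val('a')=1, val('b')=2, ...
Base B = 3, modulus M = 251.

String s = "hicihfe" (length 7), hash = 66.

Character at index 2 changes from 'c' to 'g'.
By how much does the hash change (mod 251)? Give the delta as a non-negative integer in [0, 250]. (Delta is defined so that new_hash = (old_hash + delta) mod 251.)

Answer: 73

Derivation:
Delta formula: (val(new) - val(old)) * B^(n-1-k) mod M
  val('g') - val('c') = 7 - 3 = 4
  B^(n-1-k) = 3^4 mod 251 = 81
  Delta = 4 * 81 mod 251 = 73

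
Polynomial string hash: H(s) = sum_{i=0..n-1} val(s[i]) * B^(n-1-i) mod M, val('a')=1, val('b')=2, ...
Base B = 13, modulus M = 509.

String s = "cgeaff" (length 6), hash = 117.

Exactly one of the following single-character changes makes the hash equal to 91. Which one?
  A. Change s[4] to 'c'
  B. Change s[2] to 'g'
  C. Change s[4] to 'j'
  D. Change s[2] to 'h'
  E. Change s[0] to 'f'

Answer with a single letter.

Option A: s[4]='f'->'c', delta=(3-6)*13^1 mod 509 = 470, hash=117+470 mod 509 = 78
Option B: s[2]='e'->'g', delta=(7-5)*13^3 mod 509 = 322, hash=117+322 mod 509 = 439
Option C: s[4]='f'->'j', delta=(10-6)*13^1 mod 509 = 52, hash=117+52 mod 509 = 169
Option D: s[2]='e'->'h', delta=(8-5)*13^3 mod 509 = 483, hash=117+483 mod 509 = 91 <-- target
Option E: s[0]='c'->'f', delta=(6-3)*13^5 mod 509 = 187, hash=117+187 mod 509 = 304

Answer: D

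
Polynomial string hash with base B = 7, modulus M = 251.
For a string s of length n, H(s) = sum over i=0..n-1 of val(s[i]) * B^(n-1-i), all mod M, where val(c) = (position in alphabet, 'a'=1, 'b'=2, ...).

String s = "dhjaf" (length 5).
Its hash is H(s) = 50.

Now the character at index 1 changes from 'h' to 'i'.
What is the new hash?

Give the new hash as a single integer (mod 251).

val('h') = 8, val('i') = 9
Position k = 1, exponent = n-1-k = 3
B^3 mod M = 7^3 mod 251 = 92
Delta = (9 - 8) * 92 mod 251 = 92
New hash = (50 + 92) mod 251 = 142

Answer: 142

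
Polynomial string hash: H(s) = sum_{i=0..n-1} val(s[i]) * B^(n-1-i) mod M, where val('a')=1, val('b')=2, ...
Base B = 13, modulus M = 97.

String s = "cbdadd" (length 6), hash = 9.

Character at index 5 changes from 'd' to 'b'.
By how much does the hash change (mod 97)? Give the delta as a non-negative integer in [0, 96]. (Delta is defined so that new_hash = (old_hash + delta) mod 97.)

Delta formula: (val(new) - val(old)) * B^(n-1-k) mod M
  val('b') - val('d') = 2 - 4 = -2
  B^(n-1-k) = 13^0 mod 97 = 1
  Delta = -2 * 1 mod 97 = 95

Answer: 95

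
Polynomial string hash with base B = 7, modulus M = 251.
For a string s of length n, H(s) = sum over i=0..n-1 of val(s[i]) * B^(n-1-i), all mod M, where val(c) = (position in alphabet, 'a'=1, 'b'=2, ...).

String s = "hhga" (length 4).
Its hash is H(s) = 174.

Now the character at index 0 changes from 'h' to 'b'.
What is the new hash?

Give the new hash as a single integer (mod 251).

val('h') = 8, val('b') = 2
Position k = 0, exponent = n-1-k = 3
B^3 mod M = 7^3 mod 251 = 92
Delta = (2 - 8) * 92 mod 251 = 201
New hash = (174 + 201) mod 251 = 124

Answer: 124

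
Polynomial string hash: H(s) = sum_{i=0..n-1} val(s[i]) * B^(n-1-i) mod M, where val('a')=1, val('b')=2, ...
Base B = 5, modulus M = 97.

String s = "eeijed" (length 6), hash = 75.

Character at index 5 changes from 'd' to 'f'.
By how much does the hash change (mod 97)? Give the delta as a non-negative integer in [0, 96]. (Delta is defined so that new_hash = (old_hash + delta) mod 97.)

Answer: 2

Derivation:
Delta formula: (val(new) - val(old)) * B^(n-1-k) mod M
  val('f') - val('d') = 6 - 4 = 2
  B^(n-1-k) = 5^0 mod 97 = 1
  Delta = 2 * 1 mod 97 = 2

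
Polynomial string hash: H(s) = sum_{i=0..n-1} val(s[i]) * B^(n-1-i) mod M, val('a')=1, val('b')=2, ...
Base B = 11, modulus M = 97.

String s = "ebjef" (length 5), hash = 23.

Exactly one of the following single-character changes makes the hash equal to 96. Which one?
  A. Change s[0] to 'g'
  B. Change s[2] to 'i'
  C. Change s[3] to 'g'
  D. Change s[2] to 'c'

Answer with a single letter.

Option A: s[0]='e'->'g', delta=(7-5)*11^4 mod 97 = 85, hash=23+85 mod 97 = 11
Option B: s[2]='j'->'i', delta=(9-10)*11^2 mod 97 = 73, hash=23+73 mod 97 = 96 <-- target
Option C: s[3]='e'->'g', delta=(7-5)*11^1 mod 97 = 22, hash=23+22 mod 97 = 45
Option D: s[2]='j'->'c', delta=(3-10)*11^2 mod 97 = 26, hash=23+26 mod 97 = 49

Answer: B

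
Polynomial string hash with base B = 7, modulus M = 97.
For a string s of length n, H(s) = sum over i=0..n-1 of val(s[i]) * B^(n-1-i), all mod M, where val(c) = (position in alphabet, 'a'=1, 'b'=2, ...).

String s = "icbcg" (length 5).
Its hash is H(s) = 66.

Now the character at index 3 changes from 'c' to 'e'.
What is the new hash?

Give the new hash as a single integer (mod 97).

val('c') = 3, val('e') = 5
Position k = 3, exponent = n-1-k = 1
B^1 mod M = 7^1 mod 97 = 7
Delta = (5 - 3) * 7 mod 97 = 14
New hash = (66 + 14) mod 97 = 80

Answer: 80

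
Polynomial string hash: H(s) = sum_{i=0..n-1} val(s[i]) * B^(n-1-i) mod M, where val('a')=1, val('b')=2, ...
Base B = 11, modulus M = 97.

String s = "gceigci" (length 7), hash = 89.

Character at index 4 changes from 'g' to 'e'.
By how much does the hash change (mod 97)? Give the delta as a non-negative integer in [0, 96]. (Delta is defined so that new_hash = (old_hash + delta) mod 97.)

Delta formula: (val(new) - val(old)) * B^(n-1-k) mod M
  val('e') - val('g') = 5 - 7 = -2
  B^(n-1-k) = 11^2 mod 97 = 24
  Delta = -2 * 24 mod 97 = 49

Answer: 49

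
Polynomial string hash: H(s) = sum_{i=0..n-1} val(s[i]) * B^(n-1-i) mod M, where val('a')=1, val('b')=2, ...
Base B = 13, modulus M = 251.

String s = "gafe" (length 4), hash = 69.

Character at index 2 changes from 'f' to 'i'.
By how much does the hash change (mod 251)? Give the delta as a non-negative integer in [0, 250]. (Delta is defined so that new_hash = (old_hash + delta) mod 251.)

Answer: 39

Derivation:
Delta formula: (val(new) - val(old)) * B^(n-1-k) mod M
  val('i') - val('f') = 9 - 6 = 3
  B^(n-1-k) = 13^1 mod 251 = 13
  Delta = 3 * 13 mod 251 = 39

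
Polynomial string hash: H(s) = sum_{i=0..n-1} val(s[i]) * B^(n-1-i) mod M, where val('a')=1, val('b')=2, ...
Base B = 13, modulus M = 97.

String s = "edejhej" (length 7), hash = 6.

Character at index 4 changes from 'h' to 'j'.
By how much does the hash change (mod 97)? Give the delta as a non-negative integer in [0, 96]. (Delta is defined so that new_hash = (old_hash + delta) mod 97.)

Delta formula: (val(new) - val(old)) * B^(n-1-k) mod M
  val('j') - val('h') = 10 - 8 = 2
  B^(n-1-k) = 13^2 mod 97 = 72
  Delta = 2 * 72 mod 97 = 47

Answer: 47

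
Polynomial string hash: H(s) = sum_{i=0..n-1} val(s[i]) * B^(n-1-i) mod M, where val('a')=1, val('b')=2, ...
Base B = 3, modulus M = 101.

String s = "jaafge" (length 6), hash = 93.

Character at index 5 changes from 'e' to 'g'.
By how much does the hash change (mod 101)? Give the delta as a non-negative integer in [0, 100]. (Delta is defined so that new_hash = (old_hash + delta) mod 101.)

Answer: 2

Derivation:
Delta formula: (val(new) - val(old)) * B^(n-1-k) mod M
  val('g') - val('e') = 7 - 5 = 2
  B^(n-1-k) = 3^0 mod 101 = 1
  Delta = 2 * 1 mod 101 = 2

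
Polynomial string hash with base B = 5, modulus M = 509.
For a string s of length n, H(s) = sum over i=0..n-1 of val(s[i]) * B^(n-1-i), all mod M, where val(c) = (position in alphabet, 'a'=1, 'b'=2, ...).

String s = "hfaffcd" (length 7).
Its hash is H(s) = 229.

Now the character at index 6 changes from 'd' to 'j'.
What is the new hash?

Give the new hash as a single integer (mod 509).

Answer: 235

Derivation:
val('d') = 4, val('j') = 10
Position k = 6, exponent = n-1-k = 0
B^0 mod M = 5^0 mod 509 = 1
Delta = (10 - 4) * 1 mod 509 = 6
New hash = (229 + 6) mod 509 = 235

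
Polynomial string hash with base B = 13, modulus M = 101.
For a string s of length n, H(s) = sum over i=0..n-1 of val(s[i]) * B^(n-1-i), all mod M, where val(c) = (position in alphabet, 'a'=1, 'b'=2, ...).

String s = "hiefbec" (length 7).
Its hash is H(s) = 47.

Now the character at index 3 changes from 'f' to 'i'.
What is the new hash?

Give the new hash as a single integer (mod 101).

val('f') = 6, val('i') = 9
Position k = 3, exponent = n-1-k = 3
B^3 mod M = 13^3 mod 101 = 76
Delta = (9 - 6) * 76 mod 101 = 26
New hash = (47 + 26) mod 101 = 73

Answer: 73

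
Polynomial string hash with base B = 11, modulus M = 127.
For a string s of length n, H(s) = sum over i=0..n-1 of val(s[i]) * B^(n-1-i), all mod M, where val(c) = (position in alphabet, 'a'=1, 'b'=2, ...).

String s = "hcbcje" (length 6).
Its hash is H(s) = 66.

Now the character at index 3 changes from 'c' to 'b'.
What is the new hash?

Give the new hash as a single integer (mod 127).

val('c') = 3, val('b') = 2
Position k = 3, exponent = n-1-k = 2
B^2 mod M = 11^2 mod 127 = 121
Delta = (2 - 3) * 121 mod 127 = 6
New hash = (66 + 6) mod 127 = 72

Answer: 72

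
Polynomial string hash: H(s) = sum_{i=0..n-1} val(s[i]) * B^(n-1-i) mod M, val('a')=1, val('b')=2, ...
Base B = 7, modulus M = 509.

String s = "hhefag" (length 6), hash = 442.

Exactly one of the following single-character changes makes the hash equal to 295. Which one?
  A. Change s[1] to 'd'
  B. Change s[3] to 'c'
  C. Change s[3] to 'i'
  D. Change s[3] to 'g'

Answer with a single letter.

Option A: s[1]='h'->'d', delta=(4-8)*7^4 mod 509 = 67, hash=442+67 mod 509 = 0
Option B: s[3]='f'->'c', delta=(3-6)*7^2 mod 509 = 362, hash=442+362 mod 509 = 295 <-- target
Option C: s[3]='f'->'i', delta=(9-6)*7^2 mod 509 = 147, hash=442+147 mod 509 = 80
Option D: s[3]='f'->'g', delta=(7-6)*7^2 mod 509 = 49, hash=442+49 mod 509 = 491

Answer: B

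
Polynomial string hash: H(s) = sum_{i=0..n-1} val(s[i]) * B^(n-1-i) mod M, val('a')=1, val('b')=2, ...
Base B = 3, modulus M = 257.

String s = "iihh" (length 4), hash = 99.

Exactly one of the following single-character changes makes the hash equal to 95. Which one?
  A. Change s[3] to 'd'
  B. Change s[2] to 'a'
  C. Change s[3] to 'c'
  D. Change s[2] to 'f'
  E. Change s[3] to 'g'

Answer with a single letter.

Option A: s[3]='h'->'d', delta=(4-8)*3^0 mod 257 = 253, hash=99+253 mod 257 = 95 <-- target
Option B: s[2]='h'->'a', delta=(1-8)*3^1 mod 257 = 236, hash=99+236 mod 257 = 78
Option C: s[3]='h'->'c', delta=(3-8)*3^0 mod 257 = 252, hash=99+252 mod 257 = 94
Option D: s[2]='h'->'f', delta=(6-8)*3^1 mod 257 = 251, hash=99+251 mod 257 = 93
Option E: s[3]='h'->'g', delta=(7-8)*3^0 mod 257 = 256, hash=99+256 mod 257 = 98

Answer: A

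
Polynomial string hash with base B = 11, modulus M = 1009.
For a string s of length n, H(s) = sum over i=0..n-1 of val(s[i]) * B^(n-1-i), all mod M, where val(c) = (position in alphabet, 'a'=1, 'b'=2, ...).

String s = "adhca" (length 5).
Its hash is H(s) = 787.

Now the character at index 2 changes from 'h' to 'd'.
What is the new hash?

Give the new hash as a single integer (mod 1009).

val('h') = 8, val('d') = 4
Position k = 2, exponent = n-1-k = 2
B^2 mod M = 11^2 mod 1009 = 121
Delta = (4 - 8) * 121 mod 1009 = 525
New hash = (787 + 525) mod 1009 = 303

Answer: 303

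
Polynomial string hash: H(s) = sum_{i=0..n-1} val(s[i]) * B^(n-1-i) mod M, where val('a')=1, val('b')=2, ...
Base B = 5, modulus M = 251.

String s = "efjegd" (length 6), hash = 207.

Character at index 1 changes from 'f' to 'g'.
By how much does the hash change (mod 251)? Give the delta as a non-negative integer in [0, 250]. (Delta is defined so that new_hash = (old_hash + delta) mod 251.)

Delta formula: (val(new) - val(old)) * B^(n-1-k) mod M
  val('g') - val('f') = 7 - 6 = 1
  B^(n-1-k) = 5^4 mod 251 = 123
  Delta = 1 * 123 mod 251 = 123

Answer: 123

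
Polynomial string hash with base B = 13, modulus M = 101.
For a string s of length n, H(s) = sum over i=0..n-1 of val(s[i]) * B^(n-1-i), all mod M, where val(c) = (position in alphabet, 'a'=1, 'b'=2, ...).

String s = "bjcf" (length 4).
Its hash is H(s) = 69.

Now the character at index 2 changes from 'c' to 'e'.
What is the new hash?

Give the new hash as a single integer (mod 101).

Answer: 95

Derivation:
val('c') = 3, val('e') = 5
Position k = 2, exponent = n-1-k = 1
B^1 mod M = 13^1 mod 101 = 13
Delta = (5 - 3) * 13 mod 101 = 26
New hash = (69 + 26) mod 101 = 95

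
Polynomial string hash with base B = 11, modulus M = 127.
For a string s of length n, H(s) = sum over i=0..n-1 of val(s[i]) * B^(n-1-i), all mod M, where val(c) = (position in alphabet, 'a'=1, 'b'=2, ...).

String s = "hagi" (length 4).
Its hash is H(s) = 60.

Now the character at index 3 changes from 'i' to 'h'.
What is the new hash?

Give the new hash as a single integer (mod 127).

val('i') = 9, val('h') = 8
Position k = 3, exponent = n-1-k = 0
B^0 mod M = 11^0 mod 127 = 1
Delta = (8 - 9) * 1 mod 127 = 126
New hash = (60 + 126) mod 127 = 59

Answer: 59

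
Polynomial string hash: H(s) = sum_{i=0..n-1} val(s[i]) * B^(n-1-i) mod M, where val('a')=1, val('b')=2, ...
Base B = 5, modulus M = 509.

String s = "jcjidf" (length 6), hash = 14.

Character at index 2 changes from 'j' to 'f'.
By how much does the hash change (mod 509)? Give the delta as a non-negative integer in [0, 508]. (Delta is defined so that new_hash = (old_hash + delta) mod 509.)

Answer: 9

Derivation:
Delta formula: (val(new) - val(old)) * B^(n-1-k) mod M
  val('f') - val('j') = 6 - 10 = -4
  B^(n-1-k) = 5^3 mod 509 = 125
  Delta = -4 * 125 mod 509 = 9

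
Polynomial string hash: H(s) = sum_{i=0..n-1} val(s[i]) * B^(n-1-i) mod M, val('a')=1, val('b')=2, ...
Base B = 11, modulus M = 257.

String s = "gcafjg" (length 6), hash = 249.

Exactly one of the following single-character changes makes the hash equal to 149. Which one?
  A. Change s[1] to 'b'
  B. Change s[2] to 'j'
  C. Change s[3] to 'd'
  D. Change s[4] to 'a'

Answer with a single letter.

Answer: B

Derivation:
Option A: s[1]='c'->'b', delta=(2-3)*11^4 mod 257 = 8, hash=249+8 mod 257 = 0
Option B: s[2]='a'->'j', delta=(10-1)*11^3 mod 257 = 157, hash=249+157 mod 257 = 149 <-- target
Option C: s[3]='f'->'d', delta=(4-6)*11^2 mod 257 = 15, hash=249+15 mod 257 = 7
Option D: s[4]='j'->'a', delta=(1-10)*11^1 mod 257 = 158, hash=249+158 mod 257 = 150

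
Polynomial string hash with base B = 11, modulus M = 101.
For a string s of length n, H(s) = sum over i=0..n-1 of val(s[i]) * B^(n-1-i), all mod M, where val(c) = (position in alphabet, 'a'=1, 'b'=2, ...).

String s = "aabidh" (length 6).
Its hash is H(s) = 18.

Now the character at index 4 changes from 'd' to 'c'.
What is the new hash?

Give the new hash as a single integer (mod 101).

Answer: 7

Derivation:
val('d') = 4, val('c') = 3
Position k = 4, exponent = n-1-k = 1
B^1 mod M = 11^1 mod 101 = 11
Delta = (3 - 4) * 11 mod 101 = 90
New hash = (18 + 90) mod 101 = 7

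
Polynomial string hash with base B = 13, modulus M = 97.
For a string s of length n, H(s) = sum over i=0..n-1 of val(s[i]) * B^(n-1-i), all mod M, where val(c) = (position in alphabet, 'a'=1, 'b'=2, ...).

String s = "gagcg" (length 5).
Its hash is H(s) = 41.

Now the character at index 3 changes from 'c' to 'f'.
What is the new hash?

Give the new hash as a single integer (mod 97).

val('c') = 3, val('f') = 6
Position k = 3, exponent = n-1-k = 1
B^1 mod M = 13^1 mod 97 = 13
Delta = (6 - 3) * 13 mod 97 = 39
New hash = (41 + 39) mod 97 = 80

Answer: 80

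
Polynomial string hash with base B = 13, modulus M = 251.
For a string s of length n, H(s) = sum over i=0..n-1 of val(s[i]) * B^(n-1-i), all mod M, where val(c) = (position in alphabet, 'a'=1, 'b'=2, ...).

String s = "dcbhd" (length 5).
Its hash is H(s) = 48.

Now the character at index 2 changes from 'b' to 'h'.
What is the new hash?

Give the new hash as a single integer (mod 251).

Answer: 58

Derivation:
val('b') = 2, val('h') = 8
Position k = 2, exponent = n-1-k = 2
B^2 mod M = 13^2 mod 251 = 169
Delta = (8 - 2) * 169 mod 251 = 10
New hash = (48 + 10) mod 251 = 58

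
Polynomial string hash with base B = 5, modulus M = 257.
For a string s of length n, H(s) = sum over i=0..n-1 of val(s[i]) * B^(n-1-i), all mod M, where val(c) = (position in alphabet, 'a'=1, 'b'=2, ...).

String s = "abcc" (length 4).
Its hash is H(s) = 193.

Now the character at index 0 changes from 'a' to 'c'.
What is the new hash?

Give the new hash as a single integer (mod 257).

val('a') = 1, val('c') = 3
Position k = 0, exponent = n-1-k = 3
B^3 mod M = 5^3 mod 257 = 125
Delta = (3 - 1) * 125 mod 257 = 250
New hash = (193 + 250) mod 257 = 186

Answer: 186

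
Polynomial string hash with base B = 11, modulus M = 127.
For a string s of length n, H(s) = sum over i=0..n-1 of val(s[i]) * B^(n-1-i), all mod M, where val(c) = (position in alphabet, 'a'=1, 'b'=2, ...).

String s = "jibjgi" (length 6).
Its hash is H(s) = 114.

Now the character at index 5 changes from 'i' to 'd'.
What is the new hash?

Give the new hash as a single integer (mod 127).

Answer: 109

Derivation:
val('i') = 9, val('d') = 4
Position k = 5, exponent = n-1-k = 0
B^0 mod M = 11^0 mod 127 = 1
Delta = (4 - 9) * 1 mod 127 = 122
New hash = (114 + 122) mod 127 = 109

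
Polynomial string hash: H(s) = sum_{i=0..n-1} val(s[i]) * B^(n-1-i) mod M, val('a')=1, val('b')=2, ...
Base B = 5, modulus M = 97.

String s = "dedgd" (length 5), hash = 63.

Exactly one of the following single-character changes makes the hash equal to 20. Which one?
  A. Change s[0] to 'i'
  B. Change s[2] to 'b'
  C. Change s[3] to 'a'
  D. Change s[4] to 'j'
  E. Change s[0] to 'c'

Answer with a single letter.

Option A: s[0]='d'->'i', delta=(9-4)*5^4 mod 97 = 21, hash=63+21 mod 97 = 84
Option B: s[2]='d'->'b', delta=(2-4)*5^2 mod 97 = 47, hash=63+47 mod 97 = 13
Option C: s[3]='g'->'a', delta=(1-7)*5^1 mod 97 = 67, hash=63+67 mod 97 = 33
Option D: s[4]='d'->'j', delta=(10-4)*5^0 mod 97 = 6, hash=63+6 mod 97 = 69
Option E: s[0]='d'->'c', delta=(3-4)*5^4 mod 97 = 54, hash=63+54 mod 97 = 20 <-- target

Answer: E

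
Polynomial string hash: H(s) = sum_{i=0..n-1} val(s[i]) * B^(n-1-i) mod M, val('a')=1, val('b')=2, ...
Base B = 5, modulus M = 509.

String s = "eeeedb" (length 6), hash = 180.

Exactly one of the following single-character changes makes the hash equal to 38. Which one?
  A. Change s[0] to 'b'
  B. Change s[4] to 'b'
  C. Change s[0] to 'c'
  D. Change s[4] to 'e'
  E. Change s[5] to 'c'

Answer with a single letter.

Answer: C

Derivation:
Option A: s[0]='e'->'b', delta=(2-5)*5^5 mod 509 = 296, hash=180+296 mod 509 = 476
Option B: s[4]='d'->'b', delta=(2-4)*5^1 mod 509 = 499, hash=180+499 mod 509 = 170
Option C: s[0]='e'->'c', delta=(3-5)*5^5 mod 509 = 367, hash=180+367 mod 509 = 38 <-- target
Option D: s[4]='d'->'e', delta=(5-4)*5^1 mod 509 = 5, hash=180+5 mod 509 = 185
Option E: s[5]='b'->'c', delta=(3-2)*5^0 mod 509 = 1, hash=180+1 mod 509 = 181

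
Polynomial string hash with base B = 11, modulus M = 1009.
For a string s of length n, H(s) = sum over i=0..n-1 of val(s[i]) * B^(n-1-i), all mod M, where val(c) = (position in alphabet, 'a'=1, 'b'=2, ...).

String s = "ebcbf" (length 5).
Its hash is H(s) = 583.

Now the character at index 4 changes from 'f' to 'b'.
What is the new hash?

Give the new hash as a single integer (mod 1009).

Answer: 579

Derivation:
val('f') = 6, val('b') = 2
Position k = 4, exponent = n-1-k = 0
B^0 mod M = 11^0 mod 1009 = 1
Delta = (2 - 6) * 1 mod 1009 = 1005
New hash = (583 + 1005) mod 1009 = 579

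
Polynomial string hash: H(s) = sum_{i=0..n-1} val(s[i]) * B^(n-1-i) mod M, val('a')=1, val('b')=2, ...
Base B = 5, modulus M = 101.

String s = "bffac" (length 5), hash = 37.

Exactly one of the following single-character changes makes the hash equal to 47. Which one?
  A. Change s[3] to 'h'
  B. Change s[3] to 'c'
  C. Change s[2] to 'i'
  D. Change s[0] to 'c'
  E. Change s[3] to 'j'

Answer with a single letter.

Answer: B

Derivation:
Option A: s[3]='a'->'h', delta=(8-1)*5^1 mod 101 = 35, hash=37+35 mod 101 = 72
Option B: s[3]='a'->'c', delta=(3-1)*5^1 mod 101 = 10, hash=37+10 mod 101 = 47 <-- target
Option C: s[2]='f'->'i', delta=(9-6)*5^2 mod 101 = 75, hash=37+75 mod 101 = 11
Option D: s[0]='b'->'c', delta=(3-2)*5^4 mod 101 = 19, hash=37+19 mod 101 = 56
Option E: s[3]='a'->'j', delta=(10-1)*5^1 mod 101 = 45, hash=37+45 mod 101 = 82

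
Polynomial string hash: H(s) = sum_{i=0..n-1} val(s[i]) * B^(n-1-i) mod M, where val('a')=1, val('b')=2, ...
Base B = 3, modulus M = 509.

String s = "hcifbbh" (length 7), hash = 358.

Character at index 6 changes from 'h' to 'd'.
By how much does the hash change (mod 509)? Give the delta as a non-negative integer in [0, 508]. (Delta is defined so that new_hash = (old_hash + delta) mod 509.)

Delta formula: (val(new) - val(old)) * B^(n-1-k) mod M
  val('d') - val('h') = 4 - 8 = -4
  B^(n-1-k) = 3^0 mod 509 = 1
  Delta = -4 * 1 mod 509 = 505

Answer: 505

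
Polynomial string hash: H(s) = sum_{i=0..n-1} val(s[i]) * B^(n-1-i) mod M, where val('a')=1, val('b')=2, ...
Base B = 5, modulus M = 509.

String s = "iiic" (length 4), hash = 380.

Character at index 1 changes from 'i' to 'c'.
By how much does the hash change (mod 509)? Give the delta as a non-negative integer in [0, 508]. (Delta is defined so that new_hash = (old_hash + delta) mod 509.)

Delta formula: (val(new) - val(old)) * B^(n-1-k) mod M
  val('c') - val('i') = 3 - 9 = -6
  B^(n-1-k) = 5^2 mod 509 = 25
  Delta = -6 * 25 mod 509 = 359

Answer: 359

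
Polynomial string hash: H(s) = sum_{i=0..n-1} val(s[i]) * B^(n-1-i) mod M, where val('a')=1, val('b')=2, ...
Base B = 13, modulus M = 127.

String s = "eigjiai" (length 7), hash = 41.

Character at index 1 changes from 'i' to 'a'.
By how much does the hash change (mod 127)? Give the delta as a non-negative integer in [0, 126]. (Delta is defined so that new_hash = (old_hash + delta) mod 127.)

Delta formula: (val(new) - val(old)) * B^(n-1-k) mod M
  val('a') - val('i') = 1 - 9 = -8
  B^(n-1-k) = 13^5 mod 127 = 72
  Delta = -8 * 72 mod 127 = 59

Answer: 59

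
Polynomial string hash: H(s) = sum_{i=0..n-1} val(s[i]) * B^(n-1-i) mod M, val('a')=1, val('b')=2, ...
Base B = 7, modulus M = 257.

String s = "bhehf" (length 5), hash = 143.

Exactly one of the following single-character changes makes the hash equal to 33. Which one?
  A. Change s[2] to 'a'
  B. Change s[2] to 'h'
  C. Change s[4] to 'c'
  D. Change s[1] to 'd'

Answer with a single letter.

Answer: B

Derivation:
Option A: s[2]='e'->'a', delta=(1-5)*7^2 mod 257 = 61, hash=143+61 mod 257 = 204
Option B: s[2]='e'->'h', delta=(8-5)*7^2 mod 257 = 147, hash=143+147 mod 257 = 33 <-- target
Option C: s[4]='f'->'c', delta=(3-6)*7^0 mod 257 = 254, hash=143+254 mod 257 = 140
Option D: s[1]='h'->'d', delta=(4-8)*7^3 mod 257 = 170, hash=143+170 mod 257 = 56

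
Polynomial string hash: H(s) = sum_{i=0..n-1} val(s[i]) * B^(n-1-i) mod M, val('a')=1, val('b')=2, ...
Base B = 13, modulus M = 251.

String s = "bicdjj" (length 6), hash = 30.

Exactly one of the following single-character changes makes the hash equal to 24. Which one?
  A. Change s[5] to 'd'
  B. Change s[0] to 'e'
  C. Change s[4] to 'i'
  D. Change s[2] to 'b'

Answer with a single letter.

Option A: s[5]='j'->'d', delta=(4-10)*13^0 mod 251 = 245, hash=30+245 mod 251 = 24 <-- target
Option B: s[0]='b'->'e', delta=(5-2)*13^5 mod 251 = 192, hash=30+192 mod 251 = 222
Option C: s[4]='j'->'i', delta=(9-10)*13^1 mod 251 = 238, hash=30+238 mod 251 = 17
Option D: s[2]='c'->'b', delta=(2-3)*13^3 mod 251 = 62, hash=30+62 mod 251 = 92

Answer: A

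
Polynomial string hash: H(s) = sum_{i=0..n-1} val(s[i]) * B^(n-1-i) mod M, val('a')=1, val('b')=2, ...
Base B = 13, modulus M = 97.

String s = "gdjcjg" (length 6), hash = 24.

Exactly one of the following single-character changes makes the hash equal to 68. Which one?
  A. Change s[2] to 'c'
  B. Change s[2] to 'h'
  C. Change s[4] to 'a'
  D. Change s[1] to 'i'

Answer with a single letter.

Answer: A

Derivation:
Option A: s[2]='j'->'c', delta=(3-10)*13^3 mod 97 = 44, hash=24+44 mod 97 = 68 <-- target
Option B: s[2]='j'->'h', delta=(8-10)*13^3 mod 97 = 68, hash=24+68 mod 97 = 92
Option C: s[4]='j'->'a', delta=(1-10)*13^1 mod 97 = 77, hash=24+77 mod 97 = 4
Option D: s[1]='d'->'i', delta=(9-4)*13^4 mod 97 = 21, hash=24+21 mod 97 = 45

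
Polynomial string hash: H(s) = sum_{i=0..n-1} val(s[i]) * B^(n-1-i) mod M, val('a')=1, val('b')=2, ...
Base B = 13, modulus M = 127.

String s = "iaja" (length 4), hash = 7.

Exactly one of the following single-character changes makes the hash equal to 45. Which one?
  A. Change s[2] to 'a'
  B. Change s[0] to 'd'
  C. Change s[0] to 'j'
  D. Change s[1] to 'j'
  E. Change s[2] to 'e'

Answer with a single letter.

Option A: s[2]='j'->'a', delta=(1-10)*13^1 mod 127 = 10, hash=7+10 mod 127 = 17
Option B: s[0]='i'->'d', delta=(4-9)*13^3 mod 127 = 64, hash=7+64 mod 127 = 71
Option C: s[0]='i'->'j', delta=(10-9)*13^3 mod 127 = 38, hash=7+38 mod 127 = 45 <-- target
Option D: s[1]='a'->'j', delta=(10-1)*13^2 mod 127 = 124, hash=7+124 mod 127 = 4
Option E: s[2]='j'->'e', delta=(5-10)*13^1 mod 127 = 62, hash=7+62 mod 127 = 69

Answer: C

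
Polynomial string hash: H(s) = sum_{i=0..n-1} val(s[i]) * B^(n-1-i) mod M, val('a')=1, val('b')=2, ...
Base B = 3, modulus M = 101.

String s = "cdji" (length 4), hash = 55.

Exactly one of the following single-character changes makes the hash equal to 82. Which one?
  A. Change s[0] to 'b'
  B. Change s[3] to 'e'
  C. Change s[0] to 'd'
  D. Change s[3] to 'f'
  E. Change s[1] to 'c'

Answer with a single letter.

Answer: C

Derivation:
Option A: s[0]='c'->'b', delta=(2-3)*3^3 mod 101 = 74, hash=55+74 mod 101 = 28
Option B: s[3]='i'->'e', delta=(5-9)*3^0 mod 101 = 97, hash=55+97 mod 101 = 51
Option C: s[0]='c'->'d', delta=(4-3)*3^3 mod 101 = 27, hash=55+27 mod 101 = 82 <-- target
Option D: s[3]='i'->'f', delta=(6-9)*3^0 mod 101 = 98, hash=55+98 mod 101 = 52
Option E: s[1]='d'->'c', delta=(3-4)*3^2 mod 101 = 92, hash=55+92 mod 101 = 46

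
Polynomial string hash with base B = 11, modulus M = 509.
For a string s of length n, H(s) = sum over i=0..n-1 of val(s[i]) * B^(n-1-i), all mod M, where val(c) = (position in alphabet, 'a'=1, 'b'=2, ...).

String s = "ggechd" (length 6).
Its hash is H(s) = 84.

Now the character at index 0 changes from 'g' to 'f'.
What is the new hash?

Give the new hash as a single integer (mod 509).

Answer: 386

Derivation:
val('g') = 7, val('f') = 6
Position k = 0, exponent = n-1-k = 5
B^5 mod M = 11^5 mod 509 = 207
Delta = (6 - 7) * 207 mod 509 = 302
New hash = (84 + 302) mod 509 = 386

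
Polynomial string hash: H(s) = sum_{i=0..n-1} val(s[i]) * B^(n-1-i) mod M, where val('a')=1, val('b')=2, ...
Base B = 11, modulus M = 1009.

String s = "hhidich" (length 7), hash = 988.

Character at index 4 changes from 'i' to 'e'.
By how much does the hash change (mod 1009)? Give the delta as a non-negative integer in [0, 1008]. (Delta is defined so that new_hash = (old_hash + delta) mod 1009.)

Delta formula: (val(new) - val(old)) * B^(n-1-k) mod M
  val('e') - val('i') = 5 - 9 = -4
  B^(n-1-k) = 11^2 mod 1009 = 121
  Delta = -4 * 121 mod 1009 = 525

Answer: 525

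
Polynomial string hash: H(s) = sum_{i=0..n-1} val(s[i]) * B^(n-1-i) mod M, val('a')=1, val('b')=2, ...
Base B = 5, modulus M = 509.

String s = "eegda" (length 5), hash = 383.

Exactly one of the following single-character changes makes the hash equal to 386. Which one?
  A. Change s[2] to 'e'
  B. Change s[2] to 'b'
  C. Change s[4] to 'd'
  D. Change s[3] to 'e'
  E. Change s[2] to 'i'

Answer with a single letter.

Option A: s[2]='g'->'e', delta=(5-7)*5^2 mod 509 = 459, hash=383+459 mod 509 = 333
Option B: s[2]='g'->'b', delta=(2-7)*5^2 mod 509 = 384, hash=383+384 mod 509 = 258
Option C: s[4]='a'->'d', delta=(4-1)*5^0 mod 509 = 3, hash=383+3 mod 509 = 386 <-- target
Option D: s[3]='d'->'e', delta=(5-4)*5^1 mod 509 = 5, hash=383+5 mod 509 = 388
Option E: s[2]='g'->'i', delta=(9-7)*5^2 mod 509 = 50, hash=383+50 mod 509 = 433

Answer: C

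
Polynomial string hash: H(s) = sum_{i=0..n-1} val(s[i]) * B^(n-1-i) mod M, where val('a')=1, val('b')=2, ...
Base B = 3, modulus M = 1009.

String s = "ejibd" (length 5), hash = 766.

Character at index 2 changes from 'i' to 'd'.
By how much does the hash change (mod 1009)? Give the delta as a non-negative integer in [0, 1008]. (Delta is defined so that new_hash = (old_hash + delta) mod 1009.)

Answer: 964

Derivation:
Delta formula: (val(new) - val(old)) * B^(n-1-k) mod M
  val('d') - val('i') = 4 - 9 = -5
  B^(n-1-k) = 3^2 mod 1009 = 9
  Delta = -5 * 9 mod 1009 = 964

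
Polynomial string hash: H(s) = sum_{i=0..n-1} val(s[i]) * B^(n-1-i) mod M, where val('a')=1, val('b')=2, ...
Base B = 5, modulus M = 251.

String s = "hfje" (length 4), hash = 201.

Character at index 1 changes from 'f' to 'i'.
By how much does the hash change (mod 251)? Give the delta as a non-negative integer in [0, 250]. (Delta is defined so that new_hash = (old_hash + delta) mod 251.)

Delta formula: (val(new) - val(old)) * B^(n-1-k) mod M
  val('i') - val('f') = 9 - 6 = 3
  B^(n-1-k) = 5^2 mod 251 = 25
  Delta = 3 * 25 mod 251 = 75

Answer: 75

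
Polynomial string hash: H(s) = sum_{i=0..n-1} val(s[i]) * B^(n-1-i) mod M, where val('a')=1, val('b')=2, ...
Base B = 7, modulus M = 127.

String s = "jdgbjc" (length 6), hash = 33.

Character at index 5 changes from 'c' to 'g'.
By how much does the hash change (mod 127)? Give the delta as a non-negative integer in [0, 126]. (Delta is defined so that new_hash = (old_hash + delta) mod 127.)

Delta formula: (val(new) - val(old)) * B^(n-1-k) mod M
  val('g') - val('c') = 7 - 3 = 4
  B^(n-1-k) = 7^0 mod 127 = 1
  Delta = 4 * 1 mod 127 = 4

Answer: 4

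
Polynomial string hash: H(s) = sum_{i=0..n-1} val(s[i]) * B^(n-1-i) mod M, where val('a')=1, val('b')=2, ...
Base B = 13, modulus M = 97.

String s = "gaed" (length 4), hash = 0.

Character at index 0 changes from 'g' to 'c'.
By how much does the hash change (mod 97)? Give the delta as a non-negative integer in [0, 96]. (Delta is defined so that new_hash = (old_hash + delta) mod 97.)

Answer: 39

Derivation:
Delta formula: (val(new) - val(old)) * B^(n-1-k) mod M
  val('c') - val('g') = 3 - 7 = -4
  B^(n-1-k) = 13^3 mod 97 = 63
  Delta = -4 * 63 mod 97 = 39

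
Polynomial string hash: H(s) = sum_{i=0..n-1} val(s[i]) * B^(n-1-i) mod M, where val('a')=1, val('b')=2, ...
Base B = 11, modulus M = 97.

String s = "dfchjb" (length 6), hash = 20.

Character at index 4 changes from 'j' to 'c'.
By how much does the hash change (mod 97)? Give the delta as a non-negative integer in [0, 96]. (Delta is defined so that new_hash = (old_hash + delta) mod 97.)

Answer: 20

Derivation:
Delta formula: (val(new) - val(old)) * B^(n-1-k) mod M
  val('c') - val('j') = 3 - 10 = -7
  B^(n-1-k) = 11^1 mod 97 = 11
  Delta = -7 * 11 mod 97 = 20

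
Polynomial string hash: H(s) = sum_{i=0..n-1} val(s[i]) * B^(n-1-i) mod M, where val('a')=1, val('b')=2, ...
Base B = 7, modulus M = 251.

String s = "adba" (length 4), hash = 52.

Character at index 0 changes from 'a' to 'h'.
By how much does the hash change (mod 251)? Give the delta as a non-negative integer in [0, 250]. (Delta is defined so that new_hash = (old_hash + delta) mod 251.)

Delta formula: (val(new) - val(old)) * B^(n-1-k) mod M
  val('h') - val('a') = 8 - 1 = 7
  B^(n-1-k) = 7^3 mod 251 = 92
  Delta = 7 * 92 mod 251 = 142

Answer: 142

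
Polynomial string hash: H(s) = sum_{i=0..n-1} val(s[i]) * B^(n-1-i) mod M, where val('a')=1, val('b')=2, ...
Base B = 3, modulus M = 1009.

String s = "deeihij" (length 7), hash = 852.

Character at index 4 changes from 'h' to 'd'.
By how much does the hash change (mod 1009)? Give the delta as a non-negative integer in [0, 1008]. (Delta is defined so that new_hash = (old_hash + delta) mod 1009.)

Answer: 973

Derivation:
Delta formula: (val(new) - val(old)) * B^(n-1-k) mod M
  val('d') - val('h') = 4 - 8 = -4
  B^(n-1-k) = 3^2 mod 1009 = 9
  Delta = -4 * 9 mod 1009 = 973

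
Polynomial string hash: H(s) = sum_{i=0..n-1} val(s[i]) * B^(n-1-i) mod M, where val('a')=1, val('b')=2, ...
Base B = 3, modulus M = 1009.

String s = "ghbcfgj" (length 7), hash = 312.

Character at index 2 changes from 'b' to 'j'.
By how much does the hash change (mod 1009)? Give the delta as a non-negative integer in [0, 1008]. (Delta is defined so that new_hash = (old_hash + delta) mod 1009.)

Answer: 648

Derivation:
Delta formula: (val(new) - val(old)) * B^(n-1-k) mod M
  val('j') - val('b') = 10 - 2 = 8
  B^(n-1-k) = 3^4 mod 1009 = 81
  Delta = 8 * 81 mod 1009 = 648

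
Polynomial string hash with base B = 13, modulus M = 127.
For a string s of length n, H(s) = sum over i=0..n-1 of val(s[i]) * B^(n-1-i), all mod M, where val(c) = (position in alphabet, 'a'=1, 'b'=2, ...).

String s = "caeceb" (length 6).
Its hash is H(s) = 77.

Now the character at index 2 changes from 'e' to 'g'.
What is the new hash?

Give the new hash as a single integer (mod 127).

Answer: 26

Derivation:
val('e') = 5, val('g') = 7
Position k = 2, exponent = n-1-k = 3
B^3 mod M = 13^3 mod 127 = 38
Delta = (7 - 5) * 38 mod 127 = 76
New hash = (77 + 76) mod 127 = 26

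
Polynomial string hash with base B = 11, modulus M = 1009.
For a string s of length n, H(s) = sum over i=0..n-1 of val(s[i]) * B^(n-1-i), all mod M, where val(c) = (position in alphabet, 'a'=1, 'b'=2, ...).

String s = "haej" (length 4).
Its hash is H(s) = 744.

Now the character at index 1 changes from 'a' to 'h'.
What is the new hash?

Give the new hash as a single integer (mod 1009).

val('a') = 1, val('h') = 8
Position k = 1, exponent = n-1-k = 2
B^2 mod M = 11^2 mod 1009 = 121
Delta = (8 - 1) * 121 mod 1009 = 847
New hash = (744 + 847) mod 1009 = 582

Answer: 582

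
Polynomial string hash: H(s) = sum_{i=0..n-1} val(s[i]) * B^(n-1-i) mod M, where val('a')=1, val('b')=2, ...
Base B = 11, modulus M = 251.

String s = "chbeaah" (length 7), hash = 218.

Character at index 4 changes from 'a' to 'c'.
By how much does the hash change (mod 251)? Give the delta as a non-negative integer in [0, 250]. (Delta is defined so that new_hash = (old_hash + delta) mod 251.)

Answer: 242

Derivation:
Delta formula: (val(new) - val(old)) * B^(n-1-k) mod M
  val('c') - val('a') = 3 - 1 = 2
  B^(n-1-k) = 11^2 mod 251 = 121
  Delta = 2 * 121 mod 251 = 242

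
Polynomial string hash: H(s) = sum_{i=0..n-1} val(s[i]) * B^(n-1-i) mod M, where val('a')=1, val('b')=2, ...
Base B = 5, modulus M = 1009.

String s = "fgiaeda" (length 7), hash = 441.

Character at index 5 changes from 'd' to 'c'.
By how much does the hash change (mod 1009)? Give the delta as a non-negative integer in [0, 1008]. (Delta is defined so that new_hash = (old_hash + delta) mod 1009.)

Delta formula: (val(new) - val(old)) * B^(n-1-k) mod M
  val('c') - val('d') = 3 - 4 = -1
  B^(n-1-k) = 5^1 mod 1009 = 5
  Delta = -1 * 5 mod 1009 = 1004

Answer: 1004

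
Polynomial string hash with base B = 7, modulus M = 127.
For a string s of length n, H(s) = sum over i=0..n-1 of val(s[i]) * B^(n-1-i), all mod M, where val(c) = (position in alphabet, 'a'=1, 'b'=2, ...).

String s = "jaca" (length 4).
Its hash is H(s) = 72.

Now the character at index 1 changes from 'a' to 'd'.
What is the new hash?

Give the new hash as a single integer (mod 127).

Answer: 92

Derivation:
val('a') = 1, val('d') = 4
Position k = 1, exponent = n-1-k = 2
B^2 mod M = 7^2 mod 127 = 49
Delta = (4 - 1) * 49 mod 127 = 20
New hash = (72 + 20) mod 127 = 92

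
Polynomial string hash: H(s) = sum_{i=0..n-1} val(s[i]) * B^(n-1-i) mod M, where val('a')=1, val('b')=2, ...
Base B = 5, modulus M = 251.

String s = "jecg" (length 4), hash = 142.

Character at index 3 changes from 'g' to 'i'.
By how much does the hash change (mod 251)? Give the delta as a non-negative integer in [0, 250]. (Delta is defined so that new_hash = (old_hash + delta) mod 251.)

Delta formula: (val(new) - val(old)) * B^(n-1-k) mod M
  val('i') - val('g') = 9 - 7 = 2
  B^(n-1-k) = 5^0 mod 251 = 1
  Delta = 2 * 1 mod 251 = 2

Answer: 2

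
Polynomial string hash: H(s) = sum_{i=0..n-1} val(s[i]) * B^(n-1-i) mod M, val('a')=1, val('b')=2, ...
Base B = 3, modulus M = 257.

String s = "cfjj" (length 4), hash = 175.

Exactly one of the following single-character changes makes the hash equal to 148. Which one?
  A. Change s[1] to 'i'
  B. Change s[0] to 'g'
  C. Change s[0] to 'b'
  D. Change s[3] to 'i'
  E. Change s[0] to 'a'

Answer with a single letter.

Answer: C

Derivation:
Option A: s[1]='f'->'i', delta=(9-6)*3^2 mod 257 = 27, hash=175+27 mod 257 = 202
Option B: s[0]='c'->'g', delta=(7-3)*3^3 mod 257 = 108, hash=175+108 mod 257 = 26
Option C: s[0]='c'->'b', delta=(2-3)*3^3 mod 257 = 230, hash=175+230 mod 257 = 148 <-- target
Option D: s[3]='j'->'i', delta=(9-10)*3^0 mod 257 = 256, hash=175+256 mod 257 = 174
Option E: s[0]='c'->'a', delta=(1-3)*3^3 mod 257 = 203, hash=175+203 mod 257 = 121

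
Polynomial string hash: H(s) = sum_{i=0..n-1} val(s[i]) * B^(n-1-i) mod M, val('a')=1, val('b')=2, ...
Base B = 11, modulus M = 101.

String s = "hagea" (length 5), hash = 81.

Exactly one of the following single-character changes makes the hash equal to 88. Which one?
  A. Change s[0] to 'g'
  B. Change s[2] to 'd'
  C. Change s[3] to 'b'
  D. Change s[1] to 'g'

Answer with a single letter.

Answer: D

Derivation:
Option A: s[0]='h'->'g', delta=(7-8)*11^4 mod 101 = 4, hash=81+4 mod 101 = 85
Option B: s[2]='g'->'d', delta=(4-7)*11^2 mod 101 = 41, hash=81+41 mod 101 = 21
Option C: s[3]='e'->'b', delta=(2-5)*11^1 mod 101 = 68, hash=81+68 mod 101 = 48
Option D: s[1]='a'->'g', delta=(7-1)*11^3 mod 101 = 7, hash=81+7 mod 101 = 88 <-- target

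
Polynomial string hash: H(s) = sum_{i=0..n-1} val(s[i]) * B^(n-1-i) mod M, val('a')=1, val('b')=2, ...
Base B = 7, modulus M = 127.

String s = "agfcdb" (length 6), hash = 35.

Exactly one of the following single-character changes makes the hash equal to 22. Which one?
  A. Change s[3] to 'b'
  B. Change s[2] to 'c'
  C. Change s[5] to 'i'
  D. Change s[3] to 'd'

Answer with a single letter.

Option A: s[3]='c'->'b', delta=(2-3)*7^2 mod 127 = 78, hash=35+78 mod 127 = 113
Option B: s[2]='f'->'c', delta=(3-6)*7^3 mod 127 = 114, hash=35+114 mod 127 = 22 <-- target
Option C: s[5]='b'->'i', delta=(9-2)*7^0 mod 127 = 7, hash=35+7 mod 127 = 42
Option D: s[3]='c'->'d', delta=(4-3)*7^2 mod 127 = 49, hash=35+49 mod 127 = 84

Answer: B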